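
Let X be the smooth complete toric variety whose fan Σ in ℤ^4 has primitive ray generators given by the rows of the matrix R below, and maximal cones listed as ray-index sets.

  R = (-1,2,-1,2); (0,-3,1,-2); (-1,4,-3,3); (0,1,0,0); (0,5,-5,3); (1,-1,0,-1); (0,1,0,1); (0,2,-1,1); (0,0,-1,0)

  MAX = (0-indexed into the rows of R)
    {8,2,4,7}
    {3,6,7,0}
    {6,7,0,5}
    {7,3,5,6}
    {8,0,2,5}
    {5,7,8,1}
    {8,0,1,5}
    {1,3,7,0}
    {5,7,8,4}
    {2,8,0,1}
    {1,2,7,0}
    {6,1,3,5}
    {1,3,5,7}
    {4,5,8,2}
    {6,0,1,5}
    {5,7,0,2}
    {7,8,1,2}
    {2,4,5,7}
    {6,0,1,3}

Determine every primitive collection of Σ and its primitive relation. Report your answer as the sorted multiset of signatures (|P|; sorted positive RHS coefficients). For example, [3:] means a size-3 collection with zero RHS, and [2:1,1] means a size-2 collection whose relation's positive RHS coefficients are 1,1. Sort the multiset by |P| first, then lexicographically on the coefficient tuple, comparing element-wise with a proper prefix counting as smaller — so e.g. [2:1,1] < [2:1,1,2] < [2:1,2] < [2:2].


Primitive collections (14):

  • {6,8}:  v_{6} + v_{8} = v_{0} + v_{5}  so sig = [2:1,1]
  • {4,6}:  v_{4} + v_{6} = v_{0} + v_{2} + 2·v_{5} + v_{7}  so sig = [2:1,1,1,2]
  • {2,6}:  v_{2} + v_{6} = 2·v_{0} + v_{5} + v_{7}  so sig = [2:1,1,2]
  • {2,3}:  v_{2} + v_{3} = v_{0} + v_{1} + 3·v_{7}  so sig = [2:1,1,3]
  • {0,4}:  v_{0} + v_{4} = 2·v_{2} + v_{5}  so sig = [2:1,2]
  • {3,8}:  v_{3} + v_{8} = v_{1} + 2·v_{7}  so sig = [2:1,2]
  • {1,4}:  v_{1} + v_{4} = v_{7} + 3·v_{8}  so sig = [2:1,3]
  • {3,4}:  v_{3} + v_{4} = 3·v_{7} + 2·v_{8}  so sig = [2:2,3]
  • {1,6,7}:  v_{1} + v_{6} + v_{7} = 0  so sig = [3:]
  • {0,3,5}:  v_{0} + v_{3} + v_{5} = v_{7}  so sig = [3:1]
  • {0,7,8}:  v_{0} + v_{7} + v_{8} = v_{2}  so sig = [3:1]
  • {1,2,5}:  v_{1} + v_{2} + v_{5} = 2·v_{8}  so sig = [3:2]
  • {0,1,5,7}:  v_{0} + v_{1} + v_{5} + v_{7} = v_{8}  so sig = [4:1]
  • {2,5,7,8}:  v_{2} + v_{5} + v_{7} + v_{8} = v_{4}  so sig = [4:1]

so the primitive-relation signature multiset is
    [2:1,1]
    [2:1,1,1,2]
    [2:1,1,2]
    [2:1,1,3]
    [2:1,2]
    [2:1,2]
    [2:1,3]
    [2:2,3]
    [3:]
    [3:1]
    [3:1]
    [3:2]
    [4:1]
    [4:1]


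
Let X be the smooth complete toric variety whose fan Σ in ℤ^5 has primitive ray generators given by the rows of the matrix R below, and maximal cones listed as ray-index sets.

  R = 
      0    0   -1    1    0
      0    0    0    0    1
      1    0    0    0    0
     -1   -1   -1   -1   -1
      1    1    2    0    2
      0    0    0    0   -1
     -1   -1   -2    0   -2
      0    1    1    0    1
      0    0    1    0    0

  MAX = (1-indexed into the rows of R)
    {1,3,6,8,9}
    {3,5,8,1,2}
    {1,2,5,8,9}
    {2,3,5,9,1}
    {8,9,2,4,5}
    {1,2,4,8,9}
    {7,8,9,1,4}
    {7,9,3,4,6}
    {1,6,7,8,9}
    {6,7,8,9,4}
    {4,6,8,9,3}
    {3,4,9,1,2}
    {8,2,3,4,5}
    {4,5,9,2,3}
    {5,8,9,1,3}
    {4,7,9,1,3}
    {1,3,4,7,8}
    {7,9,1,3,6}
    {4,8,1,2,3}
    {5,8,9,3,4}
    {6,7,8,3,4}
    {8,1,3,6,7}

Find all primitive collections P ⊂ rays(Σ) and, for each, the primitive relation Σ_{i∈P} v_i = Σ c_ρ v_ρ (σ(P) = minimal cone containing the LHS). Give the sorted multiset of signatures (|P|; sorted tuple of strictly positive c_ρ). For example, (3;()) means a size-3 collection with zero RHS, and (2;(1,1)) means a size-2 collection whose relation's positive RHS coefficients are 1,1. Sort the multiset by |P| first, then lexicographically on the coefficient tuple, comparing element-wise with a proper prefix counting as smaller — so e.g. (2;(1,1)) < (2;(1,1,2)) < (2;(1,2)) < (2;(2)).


Minimal non-faces — 9 found among 9 rays, 22 max cones:

  {2,6}:  v_{2} + v_{6} = 0  ⇒ sig = (2;())
  {5,7}:  v_{5} + v_{7} = 0  ⇒ sig = (2;())
  {2,7}:  v_{2} + v_{7} = v_{1} + v_{4}  ⇒ sig = (2;(1,1))
  {5,6}:  v_{5} + v_{6} = v_{3} + v_{8} + v_{9}  ⇒ sig = (2;(1,1,1))
  {1,4,5}:  v_{1} + v_{4} + v_{5} = v_{2}  ⇒ sig = (3;(1))
  {1,4,6}:  v_{1} + v_{4} + v_{6} = v_{7}  ⇒ sig = (3;(1))
  {2,3,8,9}:  v_{2} + v_{3} + v_{8} + v_{9} = v_{5}  ⇒ sig = (4;(1))
  {3,7,8,9}:  v_{3} + v_{7} + v_{8} + v_{9} = v_{6}  ⇒ sig = (4;(1))
  {1,3,4,8,9}:  v_{1} + v_{3} + v_{4} + v_{8} + v_{9} = 0  ⇒ sig = (5;())

Sorted signature multiset PRS(X):
    (2;())
    (2;())
    (2;(1,1))
    (2;(1,1,1))
    (3;(1))
    (3;(1))
    (4;(1))
    (4;(1))
    (5;())


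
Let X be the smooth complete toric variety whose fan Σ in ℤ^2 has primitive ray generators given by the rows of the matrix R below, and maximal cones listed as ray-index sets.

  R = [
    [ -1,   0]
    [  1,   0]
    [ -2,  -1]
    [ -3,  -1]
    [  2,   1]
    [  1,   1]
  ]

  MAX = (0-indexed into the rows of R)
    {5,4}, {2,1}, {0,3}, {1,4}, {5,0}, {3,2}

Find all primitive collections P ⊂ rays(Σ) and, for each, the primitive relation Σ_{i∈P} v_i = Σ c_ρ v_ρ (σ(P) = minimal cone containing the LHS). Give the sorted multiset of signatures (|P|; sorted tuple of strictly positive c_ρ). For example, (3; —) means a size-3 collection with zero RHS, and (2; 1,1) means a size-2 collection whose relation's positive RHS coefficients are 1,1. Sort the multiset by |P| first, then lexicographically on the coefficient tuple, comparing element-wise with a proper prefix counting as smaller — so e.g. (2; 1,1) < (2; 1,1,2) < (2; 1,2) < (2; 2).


|primitive collections| = 9. Relations:

  • {0,1}:  v_{0} + v_{1} = 0 ; sig = (2; —)
  • {2,4}:  v_{2} + v_{4} = 0 ; sig = (2; —)
  • {0,2}:  v_{0} + v_{2} = v_{3} ; sig = (2; 1)
  • {0,4}:  v_{0} + v_{4} = v_{5} ; sig = (2; 1)
  • {1,3}:  v_{1} + v_{3} = v_{2} ; sig = (2; 1)
  • {1,5}:  v_{1} + v_{5} = v_{4} ; sig = (2; 1)
  • {2,5}:  v_{2} + v_{5} = v_{0} ; sig = (2; 1)
  • {3,4}:  v_{3} + v_{4} = v_{0} ; sig = (2; 1)
  • {3,5}:  v_{3} + v_{5} = 2·v_{0} ; sig = (2; 2)

Hence PRS(X_Σ) =
[(2; —), (2; —), (2; 1), (2; 1), (2; 1), (2; 1), (2; 1), (2; 1), (2; 2)]


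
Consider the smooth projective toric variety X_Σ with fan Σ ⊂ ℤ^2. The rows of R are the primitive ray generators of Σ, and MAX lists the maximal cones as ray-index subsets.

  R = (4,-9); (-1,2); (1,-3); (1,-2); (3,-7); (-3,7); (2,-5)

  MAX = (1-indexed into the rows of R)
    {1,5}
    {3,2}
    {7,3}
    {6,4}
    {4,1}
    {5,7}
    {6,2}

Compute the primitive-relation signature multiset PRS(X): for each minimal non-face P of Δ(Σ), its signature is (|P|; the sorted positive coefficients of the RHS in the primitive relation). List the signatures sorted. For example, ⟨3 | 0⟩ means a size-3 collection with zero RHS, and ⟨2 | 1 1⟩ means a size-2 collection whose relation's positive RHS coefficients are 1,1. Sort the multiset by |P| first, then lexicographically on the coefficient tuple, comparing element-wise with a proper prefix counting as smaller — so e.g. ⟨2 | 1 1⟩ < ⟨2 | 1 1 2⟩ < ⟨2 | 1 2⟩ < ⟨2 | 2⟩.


Primitive collections (14):

  {2,4}:  v_{2} + v_{4} = 0  so sig = ⟨2 | 0⟩
  {5,6}:  v_{5} + v_{6} = 0  so sig = ⟨2 | 0⟩
  {1,2}:  v_{1} + v_{2} = v_{5}  so sig = ⟨2 | 1⟩
  {1,6}:  v_{1} + v_{6} = v_{4}  so sig = ⟨2 | 1⟩
  {2,5}:  v_{2} + v_{5} = v_{7}  so sig = ⟨2 | 1⟩
  {2,7}:  v_{2} + v_{7} = v_{3}  so sig = ⟨2 | 1⟩
  {3,4}:  v_{3} + v_{4} = v_{7}  so sig = ⟨2 | 1⟩
  {4,5}:  v_{4} + v_{5} = v_{1}  so sig = ⟨2 | 1⟩
  {4,7}:  v_{4} + v_{7} = v_{5}  so sig = ⟨2 | 1⟩
  {6,7}:  v_{6} + v_{7} = v_{2}  so sig = ⟨2 | 1⟩
  {1,3}:  v_{1} + v_{3} = v_{5} + v_{7}  so sig = ⟨2 | 1 1⟩
  {1,7}:  v_{1} + v_{7} = 2·v_{5}  so sig = ⟨2 | 2⟩
  {3,5}:  v_{3} + v_{5} = 2·v_{7}  so sig = ⟨2 | 2⟩
  {3,6}:  v_{3} + v_{6} = 2·v_{2}  so sig = ⟨2 | 2⟩

Sorted signature multiset PRS(X):
    |P|=2: 14 collections, coeffs (), (), (1), (1), (1), (1), (1), (1), (1), (1), (1,1), (2), (2), (2)


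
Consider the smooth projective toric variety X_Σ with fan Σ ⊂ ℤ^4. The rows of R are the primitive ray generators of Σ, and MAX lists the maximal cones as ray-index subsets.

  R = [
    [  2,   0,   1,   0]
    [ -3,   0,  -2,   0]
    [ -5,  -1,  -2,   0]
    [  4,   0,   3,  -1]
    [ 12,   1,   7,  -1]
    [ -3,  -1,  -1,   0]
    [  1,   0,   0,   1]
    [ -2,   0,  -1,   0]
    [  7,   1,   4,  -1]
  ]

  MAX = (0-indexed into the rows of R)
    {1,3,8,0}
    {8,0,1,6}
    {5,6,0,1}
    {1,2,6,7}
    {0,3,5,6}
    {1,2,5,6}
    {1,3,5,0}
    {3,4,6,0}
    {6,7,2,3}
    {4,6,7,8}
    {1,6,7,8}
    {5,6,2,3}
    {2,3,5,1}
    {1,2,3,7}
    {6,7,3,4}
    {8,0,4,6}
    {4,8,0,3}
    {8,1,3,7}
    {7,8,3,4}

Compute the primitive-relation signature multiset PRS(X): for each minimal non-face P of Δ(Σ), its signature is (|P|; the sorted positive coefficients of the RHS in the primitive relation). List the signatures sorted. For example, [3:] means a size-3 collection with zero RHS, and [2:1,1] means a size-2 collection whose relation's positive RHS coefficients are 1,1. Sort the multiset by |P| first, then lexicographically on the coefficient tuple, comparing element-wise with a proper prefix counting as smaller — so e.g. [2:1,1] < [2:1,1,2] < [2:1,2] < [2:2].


Δ(Σ) — 9 vertices, 10 min non-faces:

  P = {0,7}:  v_{0} + v_{7} = 0  so sig = [2:]
  P = {0,2}:  v_{0} + v_{2} = v_{5}  so sig = [2:1]
  P = {5,7}:  v_{5} + v_{7} = v_{2}  so sig = [2:1]
  P = {5,8}:  v_{5} + v_{8} = v_{3}  so sig = [2:1]
  P = {1,4}:  v_{1} + v_{4} = v_{0} + v_{8}  so sig = [2:1,1]
  P = {2,8}:  v_{2} + v_{8} = v_{3} + v_{7}  so sig = [2:1,1]
  P = {2,4}:  v_{2} + v_{4} = 2·v_{3} + v_{6} + v_{7}  so sig = [2:1,1,2]
  P = {4,5}:  v_{4} + v_{5} = 2·v_{3} + v_{6}  so sig = [2:1,2]
  P = {1,3,6}:  v_{1} + v_{3} + v_{6} = v_{0}  so sig = [3:1]
  P = {3,6,8}:  v_{3} + v_{6} + v_{8} = v_{4}  so sig = [3:1]

Hence PRS(X_Σ) =
    |P|=2: 8 collections, coeffs (), (1), (1), (1), (1,1), (1,1), (1,1,2), (1,2)
    |P|=3: 2 collections, coeffs (1), (1)


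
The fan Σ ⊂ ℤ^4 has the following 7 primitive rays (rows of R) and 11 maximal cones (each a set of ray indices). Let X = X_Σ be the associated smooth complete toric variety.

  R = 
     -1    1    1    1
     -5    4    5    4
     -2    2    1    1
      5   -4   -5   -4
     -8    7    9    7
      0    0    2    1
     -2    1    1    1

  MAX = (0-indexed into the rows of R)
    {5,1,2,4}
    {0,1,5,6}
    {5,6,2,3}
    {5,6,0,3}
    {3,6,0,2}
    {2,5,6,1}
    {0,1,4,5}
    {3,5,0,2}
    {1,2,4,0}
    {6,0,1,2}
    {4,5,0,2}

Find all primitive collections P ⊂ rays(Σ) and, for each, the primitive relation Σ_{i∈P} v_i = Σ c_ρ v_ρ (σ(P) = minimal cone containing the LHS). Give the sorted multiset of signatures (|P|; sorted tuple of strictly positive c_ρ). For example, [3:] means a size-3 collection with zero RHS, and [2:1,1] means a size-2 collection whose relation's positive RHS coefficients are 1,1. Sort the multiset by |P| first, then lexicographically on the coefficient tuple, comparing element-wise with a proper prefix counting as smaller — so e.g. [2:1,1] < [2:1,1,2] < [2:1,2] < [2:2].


5 collections generate NE(X_Σ); each relation:

  P={1,3}:  v_{1} + v_{3} = 0 ; sig = [2:]
  P={3,4}:  v_{3} + v_{4} = v_{0} + v_{2} + v_{5} ; sig = [2:1,1,1]
  P={4,6}:  v_{4} + v_{6} = 2·v_{1} ; sig = [2:2]
  P={0,1,2,5}:  v_{0} + v_{1} + v_{2} + v_{5} = v_{4} ; sig = [4:1]
  P={0,2,5,6}:  v_{0} + v_{2} + v_{5} + v_{6} = v_{1} ; sig = [4:1]

Hence PRS(X_Σ) =
    [2:]
    [2:1,1,1]
    [2:2]
    [4:1]
    [4:1]


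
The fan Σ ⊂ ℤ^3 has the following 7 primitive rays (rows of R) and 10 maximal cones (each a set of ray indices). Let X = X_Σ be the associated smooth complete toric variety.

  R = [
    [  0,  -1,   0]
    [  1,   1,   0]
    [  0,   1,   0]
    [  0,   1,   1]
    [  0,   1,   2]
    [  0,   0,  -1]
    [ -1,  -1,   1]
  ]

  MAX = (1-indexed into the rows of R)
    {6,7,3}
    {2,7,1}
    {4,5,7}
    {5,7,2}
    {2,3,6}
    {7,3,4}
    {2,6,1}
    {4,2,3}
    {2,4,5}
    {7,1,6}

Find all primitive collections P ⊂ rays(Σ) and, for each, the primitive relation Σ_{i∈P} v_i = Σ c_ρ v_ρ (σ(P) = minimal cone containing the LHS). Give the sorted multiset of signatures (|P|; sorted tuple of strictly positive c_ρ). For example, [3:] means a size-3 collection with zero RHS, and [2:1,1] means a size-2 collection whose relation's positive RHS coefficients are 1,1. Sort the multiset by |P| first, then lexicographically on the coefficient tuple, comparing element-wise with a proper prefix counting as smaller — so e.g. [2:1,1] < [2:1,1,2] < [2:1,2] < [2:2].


9 collections generate NE(X_Σ); each relation:

  P={1,3}:  v_{1} + v_{3} = 0  so sig = [2:]
  P={4,6}:  v_{4} + v_{6} = v_{3}  so sig = [2:1]
  P={5,6}:  v_{5} + v_{6} = v_{4}  so sig = [2:1]
  P={1,4}:  v_{1} + v_{4} = v_{2} + v_{7}  so sig = [2:1,1]
  P={3,5}:  v_{3} + v_{5} = 2·v_{4}  so sig = [2:2]
  P={1,5}:  v_{1} + v_{5} = 2·v_{2} + 2·v_{7}  so sig = [2:2,2]
  P={2,6,7}:  v_{2} + v_{6} + v_{7} = 0  so sig = [3:]
  P={2,3,7}:  v_{2} + v_{3} + v_{7} = v_{4}  so sig = [3:1]
  P={2,4,7}:  v_{2} + v_{4} + v_{7} = v_{5}  so sig = [3:1]

Signatures (|P|; sorted positive RHS coefficients), sorted:
[[2:], [2:1], [2:1], [2:1,1], [2:2], [2:2,2], [3:], [3:1], [3:1]]


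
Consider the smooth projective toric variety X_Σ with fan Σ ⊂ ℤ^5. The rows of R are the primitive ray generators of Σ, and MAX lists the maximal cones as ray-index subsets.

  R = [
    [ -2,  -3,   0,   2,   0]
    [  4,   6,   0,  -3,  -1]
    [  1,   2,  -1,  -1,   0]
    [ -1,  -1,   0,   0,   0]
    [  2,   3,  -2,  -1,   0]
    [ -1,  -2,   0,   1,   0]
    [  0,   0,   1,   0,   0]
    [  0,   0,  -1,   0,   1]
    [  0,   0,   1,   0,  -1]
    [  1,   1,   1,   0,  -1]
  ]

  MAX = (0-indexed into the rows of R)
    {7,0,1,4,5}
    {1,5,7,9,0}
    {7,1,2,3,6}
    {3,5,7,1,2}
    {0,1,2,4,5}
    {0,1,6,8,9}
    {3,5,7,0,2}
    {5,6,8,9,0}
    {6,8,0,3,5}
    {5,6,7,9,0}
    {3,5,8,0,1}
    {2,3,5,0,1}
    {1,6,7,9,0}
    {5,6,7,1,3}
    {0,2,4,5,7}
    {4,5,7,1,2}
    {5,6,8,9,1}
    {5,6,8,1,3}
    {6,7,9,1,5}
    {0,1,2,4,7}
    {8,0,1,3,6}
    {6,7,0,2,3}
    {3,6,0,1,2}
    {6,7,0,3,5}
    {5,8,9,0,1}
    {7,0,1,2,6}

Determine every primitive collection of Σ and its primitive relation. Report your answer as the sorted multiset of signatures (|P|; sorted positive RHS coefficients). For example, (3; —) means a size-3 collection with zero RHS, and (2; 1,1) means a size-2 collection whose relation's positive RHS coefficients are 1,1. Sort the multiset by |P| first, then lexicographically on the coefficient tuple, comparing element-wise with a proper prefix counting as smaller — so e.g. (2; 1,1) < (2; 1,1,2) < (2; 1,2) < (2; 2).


12 minimal non-faces of Δ(Σ) (on 10 rays):

  P={7,8}:  v_{7} + v_{8} = 0  ⇒ sig = (2; —)
  P={3,9}:  v_{3} + v_{9} = v_{8}  ⇒ sig = (2; 1)
  P={2,9}:  v_{2} + v_{9} = v_{0} + v_{1}  ⇒ sig = (2; 1,1)
  P={2,8}:  v_{2} + v_{8} = v_{0} + v_{1} + v_{3}  ⇒ sig = (2; 1,1,1)
  P={4,6}:  v_{4} + v_{6} = v_{0} + v_{1} + v_{7}  ⇒ sig = (2; 1,1,1)
  P={4,8}:  v_{4} + v_{8} = v_{0} + v_{1} + v_{2} + v_{5}  ⇒ sig = (2; 1,1,1,1)
  P={4,9}:  v_{4} + v_{9} = 2·v_{0} + 2·v_{1} + v_{5} + v_{7}  ⇒ sig = (2; 1,1,2,2)
  P={3,4}:  v_{3} + v_{4} = 2·v_{2} + v_{5}  ⇒ sig = (2; 1,2)
  P={2,5,6}:  v_{2} + v_{5} + v_{6} = 0  ⇒ sig = (3; —)
  P={0,1,3,7}:  v_{0} + v_{1} + v_{3} + v_{7} = v_{2}  ⇒ sig = (4; 1)
  P={0,1,5,6}:  v_{0} + v_{1} + v_{5} + v_{6} = v_{9}  ⇒ sig = (4; 1)
  P={0,1,2,5,7}:  v_{0} + v_{1} + v_{2} + v_{5} + v_{7} = v_{4}  ⇒ sig = (5; 1)

so the primitive-relation signature multiset is
[(2; —), (2; 1), (2; 1,1), (2; 1,1,1), (2; 1,1,1), (2; 1,1,1,1), (2; 1,1,2,2), (2; 1,2), (3; —), (4; 1), (4; 1), (5; 1)]


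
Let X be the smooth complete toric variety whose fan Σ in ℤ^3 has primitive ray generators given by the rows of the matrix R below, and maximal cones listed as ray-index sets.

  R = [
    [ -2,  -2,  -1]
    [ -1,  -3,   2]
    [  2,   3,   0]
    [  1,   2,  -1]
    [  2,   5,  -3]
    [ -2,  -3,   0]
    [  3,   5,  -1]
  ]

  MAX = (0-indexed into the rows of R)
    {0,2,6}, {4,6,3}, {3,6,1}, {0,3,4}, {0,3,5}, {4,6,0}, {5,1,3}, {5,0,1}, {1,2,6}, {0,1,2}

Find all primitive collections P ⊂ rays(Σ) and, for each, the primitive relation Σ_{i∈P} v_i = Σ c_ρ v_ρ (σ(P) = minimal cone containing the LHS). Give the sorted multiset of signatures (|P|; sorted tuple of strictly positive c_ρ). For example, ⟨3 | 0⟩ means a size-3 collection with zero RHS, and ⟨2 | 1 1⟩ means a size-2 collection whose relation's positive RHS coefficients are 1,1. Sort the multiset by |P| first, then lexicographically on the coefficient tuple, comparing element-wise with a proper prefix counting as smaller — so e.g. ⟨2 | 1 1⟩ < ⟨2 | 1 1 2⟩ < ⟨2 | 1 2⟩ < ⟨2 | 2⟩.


The 9 primitive collections of Σ (r=7, n=3):

  • {2,5}:  v_{2} + v_{5} = 0 ; sig = ⟨2 | 0⟩
  • {1,4}:  v_{1} + v_{4} = v_{3} ; sig = ⟨2 | 1⟩
  • {2,3}:  v_{2} + v_{3} = v_{6} ; sig = ⟨2 | 1⟩
  • {5,6}:  v_{5} + v_{6} = v_{3} ; sig = ⟨2 | 1⟩
  • {2,4}:  v_{2} + v_{4} = v_{0} + 2·v_{6} ; sig = ⟨2 | 1 2⟩
  • {4,5}:  v_{4} + v_{5} = v_{0} + 2·v_{3} ; sig = ⟨2 | 1 2⟩
  • {0,1,6}:  v_{0} + v_{1} + v_{6} = 0 ; sig = ⟨3 | 0⟩
  • {0,1,3}:  v_{0} + v_{1} + v_{3} = v_{5} ; sig = ⟨3 | 1⟩
  • {0,3,6}:  v_{0} + v_{3} + v_{6} = v_{4} ; sig = ⟨3 | 1⟩

Signatures (|P|; sorted positive RHS coefficients), sorted:
{ ⟨2 | 0⟩,  ⟨2 | 1⟩ ×3,  ⟨2 | 1 2⟩ ×2,  ⟨3 | 0⟩,  ⟨3 | 1⟩ ×2 }


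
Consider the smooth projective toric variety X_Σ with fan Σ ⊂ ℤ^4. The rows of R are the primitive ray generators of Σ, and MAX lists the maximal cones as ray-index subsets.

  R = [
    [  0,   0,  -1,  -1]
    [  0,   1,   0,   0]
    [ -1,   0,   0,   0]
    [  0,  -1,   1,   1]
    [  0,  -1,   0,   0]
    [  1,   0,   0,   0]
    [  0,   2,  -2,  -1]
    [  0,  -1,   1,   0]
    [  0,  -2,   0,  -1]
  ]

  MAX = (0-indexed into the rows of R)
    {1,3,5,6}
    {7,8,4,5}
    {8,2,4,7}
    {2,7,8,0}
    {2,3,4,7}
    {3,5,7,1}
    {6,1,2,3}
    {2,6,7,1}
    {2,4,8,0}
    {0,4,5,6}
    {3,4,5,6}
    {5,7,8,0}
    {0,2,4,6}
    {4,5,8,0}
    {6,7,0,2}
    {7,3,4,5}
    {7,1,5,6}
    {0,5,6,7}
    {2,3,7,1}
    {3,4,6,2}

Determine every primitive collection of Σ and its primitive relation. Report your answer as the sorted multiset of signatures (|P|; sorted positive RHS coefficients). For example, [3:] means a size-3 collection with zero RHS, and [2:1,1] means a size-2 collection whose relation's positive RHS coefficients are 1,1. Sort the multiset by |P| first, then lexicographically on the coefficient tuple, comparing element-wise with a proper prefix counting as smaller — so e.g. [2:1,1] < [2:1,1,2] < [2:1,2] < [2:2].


10 minimal non-faces of Δ(Σ) (on 9 rays):

  P={1,4}:  v_{1} + v_{4} = 0 — sig = [2:]
  P={2,5}:  v_{2} + v_{5} = 0 — sig = [2:]
  P={0,3}:  v_{0} + v_{3} = v_{4} — sig = [2:1]
  P={0,1}:  v_{0} + v_{1} = v_{6} + v_{7} — sig = [2:1,1]
  P={1,8}:  v_{1} + v_{8} = v_{0} + v_{7} — sig = [2:1,1]
  P={3,8}:  v_{3} + v_{8} = 2·v_{4} + v_{7} — sig = [2:1,2]
  P={6,8}:  v_{6} + v_{8} = 2·v_{0} — sig = [2:2]
  P={3,6,7}:  v_{3} + v_{6} + v_{7} = 0 — sig = [3:]
  P={0,4,7}:  v_{0} + v_{4} + v_{7} = v_{8} — sig = [3:1]
  P={4,6,7}:  v_{4} + v_{6} + v_{7} = v_{0} — sig = [3:1]

so the primitive-relation signature multiset is
[[2:], [2:], [2:1], [2:1,1], [2:1,1], [2:1,2], [2:2], [3:], [3:1], [3:1]]


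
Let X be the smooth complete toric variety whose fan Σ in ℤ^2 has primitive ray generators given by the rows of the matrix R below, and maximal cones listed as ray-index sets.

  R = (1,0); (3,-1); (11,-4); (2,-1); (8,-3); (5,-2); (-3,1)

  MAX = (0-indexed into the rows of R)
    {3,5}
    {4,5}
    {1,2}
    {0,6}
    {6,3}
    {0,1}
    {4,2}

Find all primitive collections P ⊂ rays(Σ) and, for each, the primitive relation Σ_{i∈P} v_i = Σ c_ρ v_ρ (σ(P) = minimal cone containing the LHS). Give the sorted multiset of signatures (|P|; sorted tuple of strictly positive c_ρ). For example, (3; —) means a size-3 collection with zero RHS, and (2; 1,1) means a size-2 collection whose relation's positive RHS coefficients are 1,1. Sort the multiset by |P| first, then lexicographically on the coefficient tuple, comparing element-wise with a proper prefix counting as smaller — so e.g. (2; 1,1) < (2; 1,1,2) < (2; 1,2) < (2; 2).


Minimal non-faces — 14 found among 7 rays, 7 max cones:

  • {1,6}:  v_{1} + v_{6} = 0  ⇒ sig = (2; —)
  • {0,3}:  v_{0} + v_{3} = v_{1}  ⇒ sig = (2; 1)
  • {1,3}:  v_{1} + v_{3} = v_{5}  ⇒ sig = (2; 1)
  • {1,4}:  v_{1} + v_{4} = v_{2}  ⇒ sig = (2; 1)
  • {1,5}:  v_{1} + v_{5} = v_{4}  ⇒ sig = (2; 1)
  • {2,6}:  v_{2} + v_{6} = v_{4}  ⇒ sig = (2; 1)
  • {4,6}:  v_{4} + v_{6} = v_{5}  ⇒ sig = (2; 1)
  • {5,6}:  v_{5} + v_{6} = v_{3}  ⇒ sig = (2; 1)
  • {2,3}:  v_{2} + v_{3} = v_{4} + v_{5}  ⇒ sig = (2; 1,1)
  • {0,5}:  v_{0} + v_{5} = 2·v_{1}  ⇒ sig = (2; 2)
  • {2,5}:  v_{2} + v_{5} = 2·v_{4}  ⇒ sig = (2; 2)
  • {3,4}:  v_{3} + v_{4} = 2·v_{5}  ⇒ sig = (2; 2)
  • {0,4}:  v_{0} + v_{4} = 3·v_{1}  ⇒ sig = (2; 3)
  • {0,2}:  v_{0} + v_{2} = 4·v_{1}  ⇒ sig = (2; 4)

Signatures (|P|; sorted positive RHS coefficients), sorted:
[(2; —), (2; 1), (2; 1), (2; 1), (2; 1), (2; 1), (2; 1), (2; 1), (2; 1,1), (2; 2), (2; 2), (2; 2), (2; 3), (2; 4)]


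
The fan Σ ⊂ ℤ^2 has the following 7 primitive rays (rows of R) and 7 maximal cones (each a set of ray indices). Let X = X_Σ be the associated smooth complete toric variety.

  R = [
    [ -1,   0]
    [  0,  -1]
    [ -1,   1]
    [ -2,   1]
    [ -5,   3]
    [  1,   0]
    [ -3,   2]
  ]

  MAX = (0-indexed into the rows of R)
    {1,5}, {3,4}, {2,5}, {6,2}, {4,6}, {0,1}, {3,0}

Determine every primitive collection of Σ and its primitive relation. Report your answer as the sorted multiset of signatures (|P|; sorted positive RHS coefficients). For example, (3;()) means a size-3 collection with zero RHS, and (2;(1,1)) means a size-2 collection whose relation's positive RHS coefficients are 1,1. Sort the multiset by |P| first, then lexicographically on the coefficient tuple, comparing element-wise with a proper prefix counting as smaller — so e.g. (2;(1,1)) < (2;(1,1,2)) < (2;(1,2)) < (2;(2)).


Δ(Σ) — 7 vertices, 14 min non-faces:

  P = {0,5}:  v_{0} + v_{5} = 0  so sig = (2;())
  P = {0,2}:  v_{0} + v_{2} = v_{3}  so sig = (2;(1))
  P = {1,2}:  v_{1} + v_{2} = v_{0}  so sig = (2;(1))
  P = {2,3}:  v_{2} + v_{3} = v_{6}  so sig = (2;(1))
  P = {3,5}:  v_{3} + v_{5} = v_{2}  so sig = (2;(1))
  P = {3,6}:  v_{3} + v_{6} = v_{4}  so sig = (2;(1))
  P = {1,6}:  v_{1} + v_{6} = v_{0} + v_{3}  so sig = (2;(1,1))
  P = {4,5}:  v_{4} + v_{5} = v_{2} + v_{6}  so sig = (2;(1,1))
  P = {1,4}:  v_{1} + v_{4} = v_{0} + 2·v_{3}  so sig = (2;(1,2))
  P = {0,6}:  v_{0} + v_{6} = 2·v_{3}  so sig = (2;(2))
  P = {1,3}:  v_{1} + v_{3} = 2·v_{0}  so sig = (2;(2))
  P = {2,4}:  v_{2} + v_{4} = 2·v_{6}  so sig = (2;(2))
  P = {5,6}:  v_{5} + v_{6} = 2·v_{2}  so sig = (2;(2))
  P = {0,4}:  v_{0} + v_{4} = 3·v_{3}  so sig = (2;(3))

Sorted signature multiset PRS(X):
    (2;())
    (2;(1))
    (2;(1))
    (2;(1))
    (2;(1))
    (2;(1))
    (2;(1,1))
    (2;(1,1))
    (2;(1,2))
    (2;(2))
    (2;(2))
    (2;(2))
    (2;(2))
    (2;(3))


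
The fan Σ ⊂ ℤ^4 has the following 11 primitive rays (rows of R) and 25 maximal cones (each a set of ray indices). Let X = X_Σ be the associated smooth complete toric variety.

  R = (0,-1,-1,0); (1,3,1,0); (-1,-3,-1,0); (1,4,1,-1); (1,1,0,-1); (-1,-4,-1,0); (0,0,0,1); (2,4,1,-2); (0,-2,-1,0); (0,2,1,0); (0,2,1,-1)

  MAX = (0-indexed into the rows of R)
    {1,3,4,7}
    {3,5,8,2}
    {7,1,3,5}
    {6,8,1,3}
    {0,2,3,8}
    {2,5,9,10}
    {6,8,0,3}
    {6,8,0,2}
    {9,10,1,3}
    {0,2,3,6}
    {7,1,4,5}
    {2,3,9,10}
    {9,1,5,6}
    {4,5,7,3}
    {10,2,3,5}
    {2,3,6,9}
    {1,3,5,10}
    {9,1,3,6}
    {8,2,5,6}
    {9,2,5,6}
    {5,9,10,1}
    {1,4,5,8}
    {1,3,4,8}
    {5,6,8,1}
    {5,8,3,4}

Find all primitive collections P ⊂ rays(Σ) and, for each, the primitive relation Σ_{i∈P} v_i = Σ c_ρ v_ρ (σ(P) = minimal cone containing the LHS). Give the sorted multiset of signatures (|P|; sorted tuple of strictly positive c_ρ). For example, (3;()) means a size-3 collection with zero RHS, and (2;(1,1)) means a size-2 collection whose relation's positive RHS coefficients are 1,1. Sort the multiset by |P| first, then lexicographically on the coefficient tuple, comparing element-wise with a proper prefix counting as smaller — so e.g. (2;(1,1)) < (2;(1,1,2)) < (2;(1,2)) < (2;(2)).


Δ(Σ) — 11 vertices, 24 min non-faces:

  • {1,2}:  v_{1} + v_{2} = 0  ⇒ sig = (2;())
  • {8,9}:  v_{8} + v_{9} = 0  ⇒ sig = (2;())
  • {6,10}:  v_{6} + v_{10} = v_{9}  ⇒ sig = (2;(1))
  • {0,5}:  v_{0} + v_{5} = v_{2} + v_{8}  ⇒ sig = (2;(1,1))
  • {0,10}:  v_{0} + v_{10} = v_{2} + v_{3}  ⇒ sig = (2;(1,1))
  • {4,6}:  v_{4} + v_{6} = v_{1} + v_{8}  ⇒ sig = (2;(1,1))
  • {6,7}:  v_{6} + v_{7} = v_{1} + v_{4}  ⇒ sig = (2;(1,1))
  • {8,10}:  v_{8} + v_{10} = v_{3} + v_{5}  ⇒ sig = (2;(1,1))
  • {0,1}:  v_{0} + v_{1} = v_{3} + v_{6} + v_{8}  ⇒ sig = (2;(1,1,1))
  • {0,7}:  v_{0} + v_{7} = v_{3} + v_{4} + v_{8}  ⇒ sig = (2;(1,1,1))
  • {0,9}:  v_{0} + v_{9} = v_{2} + v_{3} + v_{6}  ⇒ sig = (2;(1,1,1))
  • {2,4}:  v_{2} + v_{4} = v_{3} + v_{5} + v_{8}  ⇒ sig = (2;(1,1,1))
  • {2,7}:  v_{2} + v_{7} = v_{3} + v_{4} + v_{5}  ⇒ sig = (2;(1,1,1))
  • {4,9}:  v_{4} + v_{9} = v_{1} + v_{3} + v_{5}  ⇒ sig = (2;(1,1,1))
  • {0,4}:  v_{0} + v_{4} = v_{3} + 2·v_{8}  ⇒ sig = (2;(1,2))
  • {4,10}:  v_{4} + v_{10} = v_{1} + 2·v_{3} + 2·v_{5}  ⇒ sig = (2;(1,2,2))
  • {7,8}:  v_{7} + v_{8} = 2·v_{4}  ⇒ sig = (2;(2))
  • {7,9}:  v_{7} + v_{9} = 2·v_{1} + 2·v_{3} + 2·v_{5}  ⇒ sig = (2;(2,2,2))
  • {7,10}:  v_{7} + v_{10} = 2·v_{1} + 3·v_{3} + 3·v_{5}  ⇒ sig = (2;(2,3,3))
  • {3,5,6}:  v_{3} + v_{5} + v_{6} = 0  ⇒ sig = (3;())
  • {3,5,9}:  v_{3} + v_{5} + v_{9} = v_{10}  ⇒ sig = (3;(1))
  • {1,3,4,5}:  v_{1} + v_{3} + v_{4} + v_{5} = v_{7}  ⇒ sig = (4;(1))
  • {1,3,5,8}:  v_{1} + v_{3} + v_{5} + v_{8} = v_{4}  ⇒ sig = (4;(1))
  • {2,3,6,8}:  v_{2} + v_{3} + v_{6} + v_{8} = v_{0}  ⇒ sig = (4;(1))

Signatures (|P|; sorted positive RHS coefficients), sorted:
    |P|=2: 19 collections, coeffs (), (), (1), (1,1), (1,1), (1,1), (1,1), (1,1), (1,1,1), (1,1,1), (1,1,1), (1,1,1), (1,1,1), (1,1,1), (1,2), (1,2,2), (2), (2,2,2), (2,3,3)
    |P|=3: 2 collections, coeffs (), (1)
    |P|=4: 3 collections, coeffs (1), (1), (1)


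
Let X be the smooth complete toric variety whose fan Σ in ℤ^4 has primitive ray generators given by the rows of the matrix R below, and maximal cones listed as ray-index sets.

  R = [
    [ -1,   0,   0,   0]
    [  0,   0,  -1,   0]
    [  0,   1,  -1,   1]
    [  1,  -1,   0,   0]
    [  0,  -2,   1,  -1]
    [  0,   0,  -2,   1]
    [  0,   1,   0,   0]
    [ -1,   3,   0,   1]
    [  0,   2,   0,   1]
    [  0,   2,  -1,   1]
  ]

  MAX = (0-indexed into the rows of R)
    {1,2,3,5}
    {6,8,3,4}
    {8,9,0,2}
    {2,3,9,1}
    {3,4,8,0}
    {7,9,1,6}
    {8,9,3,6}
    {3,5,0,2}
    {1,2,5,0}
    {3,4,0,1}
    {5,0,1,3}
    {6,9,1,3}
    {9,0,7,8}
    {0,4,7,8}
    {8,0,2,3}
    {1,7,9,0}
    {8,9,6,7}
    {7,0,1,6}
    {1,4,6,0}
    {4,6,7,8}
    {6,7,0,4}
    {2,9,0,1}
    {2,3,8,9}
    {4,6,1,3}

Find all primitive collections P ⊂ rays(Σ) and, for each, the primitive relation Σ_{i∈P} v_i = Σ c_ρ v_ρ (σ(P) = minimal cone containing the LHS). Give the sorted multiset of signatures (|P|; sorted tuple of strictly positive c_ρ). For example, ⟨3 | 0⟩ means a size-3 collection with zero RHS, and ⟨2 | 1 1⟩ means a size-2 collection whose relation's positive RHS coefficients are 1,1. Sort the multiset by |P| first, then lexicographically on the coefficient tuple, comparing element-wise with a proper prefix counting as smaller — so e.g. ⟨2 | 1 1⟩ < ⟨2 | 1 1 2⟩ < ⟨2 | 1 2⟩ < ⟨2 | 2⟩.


The 17 primitive collections of Σ (r=10, n=4):

  P = {4,9}:  v_{4} + v_{9} = 0 — sig = ⟨2 | 0⟩
  P = {1,8}:  v_{1} + v_{8} = v_{9} — sig = ⟨2 | 1⟩
  P = {2,6}:  v_{2} + v_{6} = v_{9} — sig = ⟨2 | 1⟩
  P = {3,7}:  v_{3} + v_{7} = v_{8} — sig = ⟨2 | 1⟩
  P = {2,4}:  v_{2} + v_{4} = v_{0} + v_{3} — sig = ⟨2 | 1 1⟩
  P = {5,6}:  v_{5} + v_{6} = v_{1} + v_{2} — sig = ⟨2 | 1 1⟩
  P = {2,7}:  v_{2} + v_{7} = v_{0} + v_{8} + v_{9} — sig = ⟨2 | 1 1 1⟩
  P = {5,7}:  v_{5} + v_{7} = v_{0} + v_{2} + v_{9} — sig = ⟨2 | 1 1 1⟩
  P = {5,9}:  v_{5} + v_{9} = v_{1} + 2·v_{2} — sig = ⟨2 | 1 2⟩
  P = {4,5}:  v_{4} + v_{5} = 2·v_{0} + v_{1} + 2·v_{3} — sig = ⟨2 | 1 2 2⟩
  P = {5,8}:  v_{5} + v_{8} = 2·v_{2} — sig = ⟨2 | 2⟩
  P = {0,3,6}:  v_{0} + v_{3} + v_{6} = 0 — sig = ⟨3 | 0⟩
  P = {0,3,9}:  v_{0} + v_{3} + v_{9} = v_{2} — sig = ⟨3 | 1⟩
  P = {0,6,8}:  v_{0} + v_{6} + v_{8} = v_{7} — sig = ⟨3 | 1⟩
  P = {0,6,9}:  v_{0} + v_{6} + v_{9} = v_{1} + v_{7} — sig = ⟨3 | 1 1⟩
  P = {1,4,7}:  v_{1} + v_{4} + v_{7} = v_{0} + v_{6} — sig = ⟨3 | 1 1⟩
  P = {0,1,2,3}:  v_{0} + v_{1} + v_{2} + v_{3} = v_{5} — sig = ⟨4 | 1⟩

Hence PRS(X_Σ) =
{ ⟨2 | 0⟩,  ⟨2 | 1⟩ ×3,  ⟨2 | 1 1⟩ ×2,  ⟨2 | 1 1 1⟩ ×2,  ⟨2 | 1 2⟩,  ⟨2 | 1 2 2⟩,  ⟨2 | 2⟩,  ⟨3 | 0⟩,  ⟨3 | 1⟩ ×2,  ⟨3 | 1 1⟩ ×2,  ⟨4 | 1⟩ }


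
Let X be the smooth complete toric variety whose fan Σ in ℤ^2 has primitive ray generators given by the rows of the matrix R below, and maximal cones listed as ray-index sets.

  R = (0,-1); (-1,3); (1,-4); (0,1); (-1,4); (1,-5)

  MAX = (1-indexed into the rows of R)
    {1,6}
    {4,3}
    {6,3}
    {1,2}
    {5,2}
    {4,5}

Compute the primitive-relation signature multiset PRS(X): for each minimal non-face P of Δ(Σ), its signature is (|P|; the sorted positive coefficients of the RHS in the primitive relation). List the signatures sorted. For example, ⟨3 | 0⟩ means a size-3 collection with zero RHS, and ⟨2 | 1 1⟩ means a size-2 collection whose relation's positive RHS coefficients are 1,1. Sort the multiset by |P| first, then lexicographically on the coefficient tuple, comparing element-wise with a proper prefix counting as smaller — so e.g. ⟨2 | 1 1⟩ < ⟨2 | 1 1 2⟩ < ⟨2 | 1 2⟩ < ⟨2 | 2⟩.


|primitive collections| = 9. Relations:

  {1,4}:  v_{1} + v_{4} = 0 ; sig = ⟨2 | 0⟩
  {3,5}:  v_{3} + v_{5} = 0 ; sig = ⟨2 | 0⟩
  {1,3}:  v_{1} + v_{3} = v_{6} ; sig = ⟨2 | 1⟩
  {1,5}:  v_{1} + v_{5} = v_{2} ; sig = ⟨2 | 1⟩
  {2,3}:  v_{2} + v_{3} = v_{1} ; sig = ⟨2 | 1⟩
  {2,4}:  v_{2} + v_{4} = v_{5} ; sig = ⟨2 | 1⟩
  {4,6}:  v_{4} + v_{6} = v_{3} ; sig = ⟨2 | 1⟩
  {5,6}:  v_{5} + v_{6} = v_{1} ; sig = ⟨2 | 1⟩
  {2,6}:  v_{2} + v_{6} = 2·v_{1} ; sig = ⟨2 | 2⟩

so the primitive-relation signature multiset is
    ⟨2 | 0⟩
    ⟨2 | 0⟩
    ⟨2 | 1⟩
    ⟨2 | 1⟩
    ⟨2 | 1⟩
    ⟨2 | 1⟩
    ⟨2 | 1⟩
    ⟨2 | 1⟩
    ⟨2 | 2⟩


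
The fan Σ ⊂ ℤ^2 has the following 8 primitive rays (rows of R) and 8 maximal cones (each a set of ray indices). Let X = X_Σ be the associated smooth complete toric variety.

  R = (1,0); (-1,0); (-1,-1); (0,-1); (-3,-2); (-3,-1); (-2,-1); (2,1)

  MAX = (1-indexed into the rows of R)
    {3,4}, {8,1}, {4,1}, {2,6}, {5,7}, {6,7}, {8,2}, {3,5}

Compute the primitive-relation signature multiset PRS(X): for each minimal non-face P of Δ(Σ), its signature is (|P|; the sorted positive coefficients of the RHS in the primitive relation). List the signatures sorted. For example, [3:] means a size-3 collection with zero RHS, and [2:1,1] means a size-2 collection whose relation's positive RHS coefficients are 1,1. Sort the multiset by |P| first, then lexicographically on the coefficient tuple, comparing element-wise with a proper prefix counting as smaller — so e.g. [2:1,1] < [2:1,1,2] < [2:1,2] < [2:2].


Δ(Σ) — 8 vertices, 20 min non-faces:

  P = {1,2}:  v_{1} + v_{2} = 0 ; sig = [2:]
  P = {7,8}:  v_{7} + v_{8} = 0 ; sig = [2:]
  P = {1,3}:  v_{1} + v_{3} = v_{4} ; sig = [2:1]
  P = {1,6}:  v_{1} + v_{6} = v_{7} ; sig = [2:1]
  P = {1,7}:  v_{1} + v_{7} = v_{3} ; sig = [2:1]
  P = {2,3}:  v_{2} + v_{3} = v_{7} ; sig = [2:1]
  P = {2,4}:  v_{2} + v_{4} = v_{3} ; sig = [2:1]
  P = {2,7}:  v_{2} + v_{7} = v_{6} ; sig = [2:1]
  P = {3,7}:  v_{3} + v_{7} = v_{5} ; sig = [2:1]
  P = {3,8}:  v_{3} + v_{8} = v_{1} ; sig = [2:1]
  P = {4,6}:  v_{4} + v_{6} = v_{5} ; sig = [2:1]
  P = {5,8}:  v_{5} + v_{8} = v_{3} ; sig = [2:1]
  P = {6,8}:  v_{6} + v_{8} = v_{2} ; sig = [2:1]
  P = {1,5}:  v_{1} + v_{5} = 2·v_{3} ; sig = [2:2]
  P = {2,5}:  v_{2} + v_{5} = 2·v_{7} ; sig = [2:2]
  P = {3,6}:  v_{3} + v_{6} = 2·v_{7} ; sig = [2:2]
  P = {4,7}:  v_{4} + v_{7} = 2·v_{3} ; sig = [2:2]
  P = {4,8}:  v_{4} + v_{8} = 2·v_{1} ; sig = [2:2]
  P = {4,5}:  v_{4} + v_{5} = 3·v_{3} ; sig = [2:3]
  P = {5,6}:  v_{5} + v_{6} = 3·v_{7} ; sig = [2:3]

Sorted signature multiset PRS(X):
{ [2:] ×2,  [2:1] ×11,  [2:2] ×5,  [2:3] ×2 }


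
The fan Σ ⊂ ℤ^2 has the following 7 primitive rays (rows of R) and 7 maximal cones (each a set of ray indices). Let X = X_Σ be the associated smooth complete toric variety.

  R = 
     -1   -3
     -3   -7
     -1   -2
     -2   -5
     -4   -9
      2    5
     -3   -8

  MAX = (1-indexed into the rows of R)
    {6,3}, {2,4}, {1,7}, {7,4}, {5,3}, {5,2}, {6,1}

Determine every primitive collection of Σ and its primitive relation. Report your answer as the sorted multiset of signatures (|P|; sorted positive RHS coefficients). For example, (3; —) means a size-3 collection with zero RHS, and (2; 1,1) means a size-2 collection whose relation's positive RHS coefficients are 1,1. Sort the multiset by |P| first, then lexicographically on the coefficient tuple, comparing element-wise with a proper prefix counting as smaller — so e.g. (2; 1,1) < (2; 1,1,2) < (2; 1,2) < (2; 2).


14 minimal non-faces of Δ(Σ) (on 7 rays):

  P = {4,6}:  v_{4} + v_{6} = 0 ; sig = (2; —)
  P = {1,3}:  v_{1} + v_{3} = v_{4} ; sig = (2; 1)
  P = {1,4}:  v_{1} + v_{4} = v_{7} ; sig = (2; 1)
  P = {2,3}:  v_{2} + v_{3} = v_{5} ; sig = (2; 1)
  P = {2,6}:  v_{2} + v_{6} = v_{3} ; sig = (2; 1)
  P = {3,4}:  v_{3} + v_{4} = v_{2} ; sig = (2; 1)
  P = {6,7}:  v_{6} + v_{7} = v_{1} ; sig = (2; 1)
  P = {1,5}:  v_{1} + v_{5} = v_{2} + v_{4} ; sig = (2; 1,1)
  P = {5,7}:  v_{5} + v_{7} = v_{2} + 2·v_{4} ; sig = (2; 1,2)
  P = {1,2}:  v_{1} + v_{2} = 2·v_{4} ; sig = (2; 2)
  P = {3,7}:  v_{3} + v_{7} = 2·v_{4} ; sig = (2; 2)
  P = {4,5}:  v_{4} + v_{5} = 2·v_{2} ; sig = (2; 2)
  P = {5,6}:  v_{5} + v_{6} = 2·v_{3} ; sig = (2; 2)
  P = {2,7}:  v_{2} + v_{7} = 3·v_{4} ; sig = (2; 3)

Sorted signature multiset PRS(X):
[(2; —), (2; 1), (2; 1), (2; 1), (2; 1), (2; 1), (2; 1), (2; 1,1), (2; 1,2), (2; 2), (2; 2), (2; 2), (2; 2), (2; 3)]


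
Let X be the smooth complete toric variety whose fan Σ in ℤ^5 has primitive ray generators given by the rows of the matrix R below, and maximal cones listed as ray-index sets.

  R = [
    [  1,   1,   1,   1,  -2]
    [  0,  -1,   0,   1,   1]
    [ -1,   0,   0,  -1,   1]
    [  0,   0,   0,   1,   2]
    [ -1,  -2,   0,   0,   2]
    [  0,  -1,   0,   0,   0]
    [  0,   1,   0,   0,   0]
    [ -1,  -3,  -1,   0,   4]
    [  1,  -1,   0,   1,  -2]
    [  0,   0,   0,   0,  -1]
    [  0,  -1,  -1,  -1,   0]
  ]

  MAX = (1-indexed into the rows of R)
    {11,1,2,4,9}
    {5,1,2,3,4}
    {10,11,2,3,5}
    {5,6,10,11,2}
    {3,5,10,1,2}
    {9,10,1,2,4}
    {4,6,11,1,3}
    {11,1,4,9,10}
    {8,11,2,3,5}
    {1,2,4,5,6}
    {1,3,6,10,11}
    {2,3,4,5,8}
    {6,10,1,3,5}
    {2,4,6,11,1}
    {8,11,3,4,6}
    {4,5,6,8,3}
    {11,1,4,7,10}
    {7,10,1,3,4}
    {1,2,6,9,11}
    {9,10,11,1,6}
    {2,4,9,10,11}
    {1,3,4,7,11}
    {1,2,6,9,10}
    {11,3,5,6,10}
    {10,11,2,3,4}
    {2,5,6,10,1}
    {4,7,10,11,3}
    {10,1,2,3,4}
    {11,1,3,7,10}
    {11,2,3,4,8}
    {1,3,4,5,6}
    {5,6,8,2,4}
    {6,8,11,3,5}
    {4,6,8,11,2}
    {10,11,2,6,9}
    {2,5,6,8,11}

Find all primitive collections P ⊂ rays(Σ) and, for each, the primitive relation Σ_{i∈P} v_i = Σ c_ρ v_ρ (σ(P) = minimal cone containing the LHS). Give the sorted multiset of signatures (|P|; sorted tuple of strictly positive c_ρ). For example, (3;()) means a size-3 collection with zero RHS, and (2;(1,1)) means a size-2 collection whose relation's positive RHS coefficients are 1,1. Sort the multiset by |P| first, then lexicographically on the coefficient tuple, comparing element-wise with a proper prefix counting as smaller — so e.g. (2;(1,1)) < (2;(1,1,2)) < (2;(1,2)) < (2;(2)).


Δ(Σ) — 11 vertices, 19 min non-faces:

  • {6,7}:  v_{6} + v_{7} = 0  →  sig = (2;())
  • {2,7}:  v_{2} + v_{7} = v_{4} + v_{10}  →  sig = (2;(1,1))
  • {3,9}:  v_{3} + v_{9} = v_{6} + v_{10}  →  sig = (2;(1,1))
  • {5,7}:  v_{5} + v_{7} = v_{2} + v_{3}  →  sig = (2;(1,1))
  • {7,8}:  v_{7} + v_{8} = v_{2} + v_{3} + v_{4} + v_{11}  →  sig = (2;(1,1,1,1))
  • {7,9}:  v_{7} + v_{9} = v_{1} + v_{4} + 2·v_{10} + v_{11}  →  sig = (2;(1,1,1,2))
  • {5,9}:  v_{5} + v_{9} = v_{2} + 2·v_{6} + v_{10}  →  sig = (2;(1,1,2))
  • {8,9}:  v_{8} + v_{9} = 2·v_{2} + v_{6} + v_{11}  →  sig = (2;(1,1,2))
  • {8,10}:  v_{8} + v_{10} = 2·v_{2} + v_{3} + v_{11}  →  sig = (2;(1,1,2))
  • {1,8}:  v_{1} + v_{8} = v_{4} + 2·v_{6}  →  sig = (2;(1,2))
  • {2,3,6}:  v_{2} + v_{3} + v_{6} = v_{5}  →  sig = (3;(1))
  • {4,5,11}:  v_{4} + v_{5} + v_{11} = v_{8}  →  sig = (3;(1))
  • {4,6,10}:  v_{4} + v_{6} + v_{10} = v_{2}  →  sig = (3;(1))
  • {4,6,9}:  v_{4} + v_{6} + v_{9} = v_{1} + 2·v_{2} + v_{11}  →  sig = (3;(1,1,2))
  • {4,5,10}:  v_{4} + v_{5} + v_{10} = 2·v_{2} + v_{3}  →  sig = (3;(1,2))
  • {1,5,11}:  v_{1} + v_{5} + v_{11} = 2·v_{6}  →  sig = (3;(2))
  • {1,2,3,11}:  v_{1} + v_{2} + v_{3} + v_{11} = v_{6}  →  sig = (4;(1))
  • {1,2,10,11}:  v_{1} + v_{2} + v_{10} + v_{11} = v_{9}  →  sig = (4;(1))
  • {1,3,4,10,11}:  v_{1} + v_{3} + v_{4} + v_{10} + v_{11} = 0  →  sig = (5;())

Hence PRS(X_Σ) =
    (2;())
    (2;(1,1))
    (2;(1,1))
    (2;(1,1))
    (2;(1,1,1,1))
    (2;(1,1,1,2))
    (2;(1,1,2))
    (2;(1,1,2))
    (2;(1,1,2))
    (2;(1,2))
    (3;(1))
    (3;(1))
    (3;(1))
    (3;(1,1,2))
    (3;(1,2))
    (3;(2))
    (4;(1))
    (4;(1))
    (5;())


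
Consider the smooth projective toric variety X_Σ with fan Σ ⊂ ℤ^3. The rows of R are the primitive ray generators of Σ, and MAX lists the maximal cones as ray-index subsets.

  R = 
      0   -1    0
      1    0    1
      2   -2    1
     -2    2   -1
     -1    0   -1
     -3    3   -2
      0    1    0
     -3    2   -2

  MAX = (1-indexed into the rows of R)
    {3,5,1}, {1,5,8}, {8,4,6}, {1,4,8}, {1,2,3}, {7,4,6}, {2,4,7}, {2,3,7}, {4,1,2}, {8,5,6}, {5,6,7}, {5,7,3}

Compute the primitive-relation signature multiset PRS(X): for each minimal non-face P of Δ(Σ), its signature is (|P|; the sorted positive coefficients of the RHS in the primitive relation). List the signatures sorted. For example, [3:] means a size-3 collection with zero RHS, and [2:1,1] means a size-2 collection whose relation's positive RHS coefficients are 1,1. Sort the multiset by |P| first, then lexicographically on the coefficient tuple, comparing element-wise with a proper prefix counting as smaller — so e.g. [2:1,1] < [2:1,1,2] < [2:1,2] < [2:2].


Primitive collections (10):

  P={1,7}:  v_{1} + v_{7} = 0 — sig = [2:]
  P={2,5}:  v_{2} + v_{5} = 0 — sig = [2:]
  P={3,4}:  v_{3} + v_{4} = 0 — sig = [2:]
  P={1,6}:  v_{1} + v_{6} = v_{8} — sig = [2:1]
  P={2,8}:  v_{2} + v_{8} = v_{4} — sig = [2:1]
  P={3,8}:  v_{3} + v_{8} = v_{5} — sig = [2:1]
  P={4,5}:  v_{4} + v_{5} = v_{8} — sig = [2:1]
  P={7,8}:  v_{7} + v_{8} = v_{6} — sig = [2:1]
  P={2,6}:  v_{2} + v_{6} = v_{4} + v_{7} — sig = [2:1,1]
  P={3,6}:  v_{3} + v_{6} = v_{5} + v_{7} — sig = [2:1,1]

Signatures (|P|; sorted positive RHS coefficients), sorted:
    |P|=2: 10 collections, coeffs (), (), (), (1), (1), (1), (1), (1), (1,1), (1,1)
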